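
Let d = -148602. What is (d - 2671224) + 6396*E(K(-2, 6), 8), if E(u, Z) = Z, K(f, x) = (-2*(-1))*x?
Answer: -2768658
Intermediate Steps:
K(f, x) = 2*x
(d - 2671224) + 6396*E(K(-2, 6), 8) = (-148602 - 2671224) + 6396*8 = -2819826 + 51168 = -2768658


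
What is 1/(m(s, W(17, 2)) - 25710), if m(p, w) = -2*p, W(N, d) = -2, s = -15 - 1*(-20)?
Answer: -1/25720 ≈ -3.8880e-5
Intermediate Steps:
s = 5 (s = -15 + 20 = 5)
1/(m(s, W(17, 2)) - 25710) = 1/(-2*5 - 25710) = 1/(-10 - 25710) = 1/(-25720) = -1/25720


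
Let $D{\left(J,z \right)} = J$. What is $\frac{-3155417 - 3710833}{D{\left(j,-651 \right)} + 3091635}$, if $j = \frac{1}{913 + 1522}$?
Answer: $- \frac{8359659375}{3764065613} \approx -2.2209$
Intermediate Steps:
$j = \frac{1}{2435} \approx 0.00041068$
$\frac{-3155417 - 3710833}{D{\left(j,-651 \right)} + 3091635} = \frac{-3155417 - 3710833}{\frac{1}{2435} + 3091635} = - \frac{6866250}{\frac{7528131226}{2435}} = \left(-6866250\right) \frac{2435}{7528131226} = - \frac{8359659375}{3764065613}$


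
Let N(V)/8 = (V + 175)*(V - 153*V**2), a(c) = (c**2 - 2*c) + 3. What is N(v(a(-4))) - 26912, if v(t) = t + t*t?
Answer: -651284815808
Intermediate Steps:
a(c) = 3 + c**2 - 2*c
v(t) = t + t**2
N(V) = 8*(175 + V)*(V - 153*V**2) (N(V) = 8*((V + 175)*(V - 153*V**2)) = 8*((175 + V)*(V - 153*V**2)) = 8*(175 + V)*(V - 153*V**2))
N(v(a(-4))) - 26912 = 8*((3 + (-4)**2 - 2*(-4))*(1 + (3 + (-4)**2 - 2*(-4))))*(175 - 26774*(3 + (-4)**2 - 2*(-4))*(1 + (3 + (-4)**2 - 2*(-4))) - 153*(1 + (3 + (-4)**2 - 2*(-4)))**2*(3 + (-4)**2 - 2*(-4))**2) - 26912 = 8*((3 + 16 + 8)*(1 + (3 + 16 + 8)))*(175 - 26774*(3 + 16 + 8)*(1 + (3 + 16 + 8)) - 153*(1 + (3 + 16 + 8))**2*(3 + 16 + 8)**2) - 26912 = 8*(27*(1 + 27))*(175 - 722898*(1 + 27) - 153*729*(1 + 27)**2) - 26912 = 8*(27*28)*(175 - 722898*28 - 153*(27*28)**2) - 26912 = 8*756*(175 - 26774*756 - 153*756**2) - 26912 = 8*756*(175 - 20241144 - 153*571536) - 26912 = 8*756*(175 - 20241144 - 87445008) - 26912 = 8*756*(-107685977) - 26912 = -651284788896 - 26912 = -651284815808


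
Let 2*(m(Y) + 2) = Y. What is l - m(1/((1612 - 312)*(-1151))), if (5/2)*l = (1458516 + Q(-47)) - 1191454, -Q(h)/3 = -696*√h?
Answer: 319689881681/2992600 + 4176*I*√47/5 ≈ 1.0683e+5 + 5725.8*I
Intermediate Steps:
Q(h) = 2088*√h (Q(h) = -(-2088)*√h = 2088*√h)
l = 534124/5 + 4176*I*√47/5 (l = 2*((1458516 + 2088*√(-47)) - 1191454)/5 = 2*((1458516 + 2088*(I*√47)) - 1191454)/5 = 2*((1458516 + 2088*I*√47) - 1191454)/5 = 2*(267062 + 2088*I*√47)/5 = 534124/5 + 4176*I*√47/5 ≈ 1.0682e+5 + 5725.8*I)
m(Y) = -2 + Y/2
l - m(1/((1612 - 312)*(-1151))) = (534124/5 + 4176*I*√47/5) - (-2 + (1/((1612 - 312)*(-1151)))/2) = (534124/5 + 4176*I*√47/5) - (-2 + (-1/1151/1300)/2) = (534124/5 + 4176*I*√47/5) - (-2 + ((1/1300)*(-1/1151))/2) = (534124/5 + 4176*I*√47/5) - (-2 + (½)*(-1/1496300)) = (534124/5 + 4176*I*√47/5) - (-2 - 1/2992600) = (534124/5 + 4176*I*√47/5) - 1*(-5985201/2992600) = (534124/5 + 4176*I*√47/5) + 5985201/2992600 = 319689881681/2992600 + 4176*I*√47/5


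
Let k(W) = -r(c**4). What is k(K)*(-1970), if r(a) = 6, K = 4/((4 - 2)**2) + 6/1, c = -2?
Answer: 11820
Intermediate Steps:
K = 7 (K = 4/(2**2) + 6*1 = 4/4 + 6 = 4*(1/4) + 6 = 1 + 6 = 7)
k(W) = -6 (k(W) = -1*6 = -6)
k(K)*(-1970) = -6*(-1970) = 11820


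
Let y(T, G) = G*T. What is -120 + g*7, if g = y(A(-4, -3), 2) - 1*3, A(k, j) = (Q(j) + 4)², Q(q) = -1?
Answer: -15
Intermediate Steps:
A(k, j) = 9 (A(k, j) = (-1 + 4)² = 3² = 9)
g = 15 (g = 2*9 - 1*3 = 18 - 3 = 15)
-120 + g*7 = -120 + 15*7 = -120 + 105 = -15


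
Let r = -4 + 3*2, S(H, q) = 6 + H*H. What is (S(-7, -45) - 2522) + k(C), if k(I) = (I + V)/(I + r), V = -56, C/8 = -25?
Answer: -244105/99 ≈ -2465.7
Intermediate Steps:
S(H, q) = 6 + H²
C = -200 (C = 8*(-25) = -200)
r = 2 (r = -4 + 6 = 2)
k(I) = (-56 + I)/(2 + I) (k(I) = (I - 56)/(I + 2) = (-56 + I)/(2 + I))
(S(-7, -45) - 2522) + k(C) = ((6 + (-7)²) - 2522) + (-56 - 200)/(2 - 200) = ((6 + 49) - 2522) - 256/(-198) = (55 - 2522) - 1/198*(-256) = -2467 + 128/99 = -244105/99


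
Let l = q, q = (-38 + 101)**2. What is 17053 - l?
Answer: 13084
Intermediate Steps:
q = 3969 (q = 63**2 = 3969)
l = 3969
17053 - l = 17053 - 1*3969 = 17053 - 3969 = 13084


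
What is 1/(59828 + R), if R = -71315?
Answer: -1/11487 ≈ -8.7055e-5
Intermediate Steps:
1/(59828 + R) = 1/(59828 - 71315) = 1/(-11487) = -1/11487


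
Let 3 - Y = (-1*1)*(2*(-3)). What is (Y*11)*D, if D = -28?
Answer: 924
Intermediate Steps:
Y = -3 (Y = 3 - (-1*1)*2*(-3) = 3 - (-1)*(-6) = 3 - 1*6 = 3 - 6 = -3)
(Y*11)*D = -3*11*(-28) = -33*(-28) = 924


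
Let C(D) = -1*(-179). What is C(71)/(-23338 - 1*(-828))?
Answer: -179/22510 ≈ -0.0079520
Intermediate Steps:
C(D) = 179
C(71)/(-23338 - 1*(-828)) = 179/(-23338 - 1*(-828)) = 179/(-23338 + 828) = 179/(-22510) = 179*(-1/22510) = -179/22510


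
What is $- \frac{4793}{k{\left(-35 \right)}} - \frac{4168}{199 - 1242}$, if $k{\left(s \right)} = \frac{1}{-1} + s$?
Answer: $\frac{5149147}{37548} \approx 137.14$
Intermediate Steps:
$k{\left(s \right)} = -1 + s$
$- \frac{4793}{k{\left(-35 \right)}} - \frac{4168}{199 - 1242} = - \frac{4793}{-1 - 35} - \frac{4168}{199 - 1242} = - \frac{4793}{-36} - \frac{4168}{-1043} = \left(-4793\right) \left(- \frac{1}{36}\right) - - \frac{4168}{1043} = \frac{4793}{36} + \frac{4168}{1043} = \frac{5149147}{37548}$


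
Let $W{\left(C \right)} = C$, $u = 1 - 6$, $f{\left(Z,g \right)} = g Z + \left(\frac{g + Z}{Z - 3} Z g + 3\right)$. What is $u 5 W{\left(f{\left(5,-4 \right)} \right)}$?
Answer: $675$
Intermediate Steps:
$f{\left(Z,g \right)} = 3 + Z g + \frac{Z g \left(Z + g\right)}{-3 + Z}$ ($f{\left(Z,g \right)} = Z g + \left(\frac{Z + g}{-3 + Z} Z g + 3\right) = Z g + \left(\frac{Z \left(Z + g\right)}{-3 + Z} g + 3\right) = Z g + \left(\frac{Z g \left(Z + g\right)}{-3 + Z} + 3\right) = Z g + \left(3 + \frac{Z g \left(Z + g\right)}{-3 + Z}\right) = 3 + Z g + \frac{Z g \left(Z + g\right)}{-3 + Z}$)
$u = -5$
$u 5 W{\left(f{\left(5,-4 \right)} \right)} = \left(-5\right) 5 \frac{-9 + 3 \cdot 5 + 5 \left(-4\right)^{2} - 15 \left(-4\right) + 2 \left(-4\right) 5^{2}}{-3 + 5} = - 25 \frac{-9 + 15 + 5 \cdot 16 + 60 + 2 \left(-4\right) 25}{2} = - 25 \frac{-9 + 15 + 80 + 60 - 200}{2} = - 25 \cdot \frac{1}{2} \left(-54\right) = \left(-25\right) \left(-27\right) = 675$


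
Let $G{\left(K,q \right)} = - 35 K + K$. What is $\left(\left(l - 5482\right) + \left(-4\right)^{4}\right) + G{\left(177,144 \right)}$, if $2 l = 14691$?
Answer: $- \frac{7797}{2} \approx -3898.5$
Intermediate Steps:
$l = \frac{14691}{2}$ ($l = \frac{1}{2} \cdot 14691 = \frac{14691}{2} \approx 7345.5$)
$G{\left(K,q \right)} = - 34 K$
$\left(\left(l - 5482\right) + \left(-4\right)^{4}\right) + G{\left(177,144 \right)} = \left(\left(\frac{14691}{2} - 5482\right) + \left(-4\right)^{4}\right) - 6018 = \left(\frac{3727}{2} + 256\right) - 6018 = \frac{4239}{2} - 6018 = - \frac{7797}{2}$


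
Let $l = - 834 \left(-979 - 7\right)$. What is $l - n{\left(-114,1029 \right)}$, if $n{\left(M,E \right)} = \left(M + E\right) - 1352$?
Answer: $822761$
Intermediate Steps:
$n{\left(M,E \right)} = -1352 + E + M$ ($n{\left(M,E \right)} = \left(E + M\right) - 1352 = -1352 + E + M$)
$l = 822324$ ($l = \left(-834\right) \left(-986\right) = 822324$)
$l - n{\left(-114,1029 \right)} = 822324 - \left(-1352 + 1029 - 114\right) = 822324 - -437 = 822324 + 437 = 822761$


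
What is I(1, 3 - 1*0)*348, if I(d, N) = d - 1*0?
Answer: 348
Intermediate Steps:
I(d, N) = d (I(d, N) = d + 0 = d)
I(1, 3 - 1*0)*348 = 1*348 = 348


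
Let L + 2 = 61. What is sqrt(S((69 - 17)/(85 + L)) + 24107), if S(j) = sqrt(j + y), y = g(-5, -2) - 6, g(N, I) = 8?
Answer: sqrt(867852 + 6*sqrt(85))/6 ≈ 155.27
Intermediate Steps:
L = 59 (L = -2 + 61 = 59)
y = 2 (y = 8 - 6 = 2)
S(j) = sqrt(2 + j) (S(j) = sqrt(j + 2) = sqrt(2 + j))
sqrt(S((69 - 17)/(85 + L)) + 24107) = sqrt(sqrt(2 + (69 - 17)/(85 + 59)) + 24107) = sqrt(sqrt(2 + 52/144) + 24107) = sqrt(sqrt(2 + 52*(1/144)) + 24107) = sqrt(sqrt(2 + 13/36) + 24107) = sqrt(sqrt(85/36) + 24107) = sqrt(sqrt(85)/6 + 24107) = sqrt(24107 + sqrt(85)/6)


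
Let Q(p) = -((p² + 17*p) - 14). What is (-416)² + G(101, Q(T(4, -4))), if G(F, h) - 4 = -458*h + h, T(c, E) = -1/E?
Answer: 2698125/16 ≈ 1.6863e+5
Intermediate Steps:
Q(p) = 14 - p² - 17*p (Q(p) = -(-14 + p² + 17*p) = 14 - p² - 17*p)
G(F, h) = 4 - 457*h (G(F, h) = 4 + (-458*h + h) = 4 - 457*h)
(-416)² + G(101, Q(T(4, -4))) = (-416)² + (4 - 457*(14 - (-1/(-4))² - (-17)/(-4))) = 173056 + (4 - 457*(14 - (-1*(-¼))² - (-17)*(-1)/4)) = 173056 + (4 - 457*(14 - (¼)² - 17*¼)) = 173056 + (4 - 457*(14 - 1*1/16 - 17/4)) = 173056 + (4 - 457*(14 - 1/16 - 17/4)) = 173056 + (4 - 457*155/16) = 173056 + (4 - 70835/16) = 173056 - 70771/16 = 2698125/16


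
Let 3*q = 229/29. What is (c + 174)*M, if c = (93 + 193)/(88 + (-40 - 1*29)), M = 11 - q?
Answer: 2614976/1653 ≈ 1582.0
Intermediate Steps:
q = 229/87 (q = (229/29)/3 = (229*(1/29))/3 = (1/3)*(229/29) = 229/87 ≈ 2.6322)
M = 728/87 (M = 11 - 1*229/87 = 11 - 229/87 = 728/87 ≈ 8.3678)
c = 286/19 (c = 286/(88 + (-40 - 29)) = 286/(88 - 69) = 286/19 ≈ 15.053)
(c + 174)*M = (286/19 + 174)*(728/87) = (3592/19)*(728/87) = 2614976/1653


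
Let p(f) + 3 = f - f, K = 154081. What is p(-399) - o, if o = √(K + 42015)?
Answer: -3 - 16*√766 ≈ -445.83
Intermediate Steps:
o = 16*√766 (o = √(154081 + 42015) = √196096 = 16*√766 ≈ 442.83)
p(f) = -3 (p(f) = -3 + (f - f) = -3 + 0 = -3)
p(-399) - o = -3 - 16*√766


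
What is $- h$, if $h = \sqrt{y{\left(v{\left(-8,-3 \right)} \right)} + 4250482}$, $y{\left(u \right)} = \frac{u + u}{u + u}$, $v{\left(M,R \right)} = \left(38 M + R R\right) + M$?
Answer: $- \sqrt{4250483} \approx -2061.7$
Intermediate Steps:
$v{\left(M,R \right)} = R^{2} + 39 M$ ($v{\left(M,R \right)} = \left(38 M + R^{2}\right) + M = \left(R^{2} + 38 M\right) + M = R^{2} + 39 M$)
$y{\left(u \right)} = 1$ ($y{\left(u \right)} = \frac{2 u}{2 u} = 2 u \frac{1}{2 u} = 1$)
$h = \sqrt{4250483}$ ($h = \sqrt{1 + 4250482} = \sqrt{4250483} \approx 2061.7$)
$- h = - \sqrt{4250483}$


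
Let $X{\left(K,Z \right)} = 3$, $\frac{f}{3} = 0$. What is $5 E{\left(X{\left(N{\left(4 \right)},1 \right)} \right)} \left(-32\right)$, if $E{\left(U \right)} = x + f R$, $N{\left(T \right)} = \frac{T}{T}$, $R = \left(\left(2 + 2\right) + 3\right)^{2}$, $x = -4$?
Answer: $640$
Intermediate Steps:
$f = 0$ ($f = 3 \cdot 0 = 0$)
$R = 49$ ($R = \left(4 + 3\right)^{2} = 7^{2} = 49$)
$N{\left(T \right)} = 1$
$E{\left(U \right)} = -4$ ($E{\left(U \right)} = -4 + 0 \cdot 49 = -4 + 0 = -4$)
$5 E{\left(X{\left(N{\left(4 \right)},1 \right)} \right)} \left(-32\right) = 5 \left(-4\right) \left(-32\right) = \left(-20\right) \left(-32\right) = 640$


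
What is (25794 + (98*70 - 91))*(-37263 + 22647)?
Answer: -475940808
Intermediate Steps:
(25794 + (98*70 - 91))*(-37263 + 22647) = (25794 + (6860 - 91))*(-14616) = (25794 + 6769)*(-14616) = 32563*(-14616) = -475940808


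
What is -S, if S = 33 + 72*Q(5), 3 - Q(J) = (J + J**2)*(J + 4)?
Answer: 19191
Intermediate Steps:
Q(J) = 3 - (4 + J)*(J + J**2) (Q(J) = 3 - (J + J**2)*(J + 4) = 3 - (J + J**2)*(4 + J) = 3 - (4 + J)*(J + J**2))
S = -19191 (S = 33 + 72*(3 - 1*5**3 - 5*5**2 - 4*5) = 33 + 72*(3 - 1*125 - 5*25 - 20) = 33 + 72*(3 - 125 - 125 - 20) = 33 + 72*(-267) = 33 - 19224 = -19191)
-S = -1*(-19191) = 19191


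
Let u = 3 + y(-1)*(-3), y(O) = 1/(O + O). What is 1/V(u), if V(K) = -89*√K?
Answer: -√2/267 ≈ -0.0052967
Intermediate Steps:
y(O) = 1/(2*O)
u = 9/2 (u = 3 + ((½)/(-1))*(-3) = 3 + ((½)*(-1))*(-3) = 3 - ½*(-3) = 3 + 3/2 = 9/2 ≈ 4.5000)
1/V(u) = 1/(-267*√2/2) = -√2/267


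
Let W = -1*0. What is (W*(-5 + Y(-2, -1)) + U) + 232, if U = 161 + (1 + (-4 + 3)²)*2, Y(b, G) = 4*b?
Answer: 397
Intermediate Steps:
W = 0
U = 165 (U = 161 + (1 + (-1)²)*2 = 161 + (1 + 1)*2 = 161 + 2*2 = 161 + 4 = 165)
(W*(-5 + Y(-2, -1)) + U) + 232 = (0*(-5 + 4*(-2)) + 165) + 232 = (0*(-5 - 8) + 165) + 232 = (0*(-13) + 165) + 232 = (0 + 165) + 232 = 165 + 232 = 397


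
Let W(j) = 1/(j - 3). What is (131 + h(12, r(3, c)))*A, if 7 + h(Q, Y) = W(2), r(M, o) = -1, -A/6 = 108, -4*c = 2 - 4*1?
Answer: -79704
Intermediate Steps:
c = ½ (c = -(2 - 4*1)/4 = -(2 - 4)/4 = -¼*(-2) = ½ ≈ 0.50000)
A = -648 (A = -6*108 = -648)
W(j) = 1/(-3 + j)
h(Q, Y) = -8 (h(Q, Y) = -7 + 1/(-3 + 2) = -7 + 1/(-1) = -7 - 1 = -8)
(131 + h(12, r(3, c)))*A = (131 - 8)*(-648) = 123*(-648) = -79704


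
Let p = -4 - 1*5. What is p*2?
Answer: -18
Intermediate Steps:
p = -9 (p = -4 - 5 = -9)
p*2 = -9*2 = -18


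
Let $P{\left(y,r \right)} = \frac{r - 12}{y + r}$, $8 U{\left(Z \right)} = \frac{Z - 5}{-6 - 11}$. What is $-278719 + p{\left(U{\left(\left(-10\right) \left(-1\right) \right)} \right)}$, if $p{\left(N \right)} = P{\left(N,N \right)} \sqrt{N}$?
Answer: $-278719 + \frac{1637 i \sqrt{170}}{680} \approx -2.7872 \cdot 10^{5} + 31.388 i$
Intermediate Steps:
$U{\left(Z \right)} = \frac{5}{136} - \frac{Z}{136}$ ($U{\left(Z \right)} = \frac{\left(Z - 5\right) \frac{1}{-6 - 11}}{8} = \frac{\left(-5 + Z\right) \frac{1}{-17}}{8} = \frac{\left(-5 + Z\right) \left(- \frac{1}{17}\right)}{8} = \frac{\frac{5}{17} - \frac{Z}{17}}{8} = \frac{5}{136} - \frac{Z}{136}$)
$P{\left(y,r \right)} = \frac{-12 + r}{r + y}$
$p{\left(N \right)} = \frac{-12 + N}{2 \sqrt{N}}$ ($p{\left(N \right)} = \frac{-12 + N}{N + N} \sqrt{N} = \frac{-12 + N}{2 N} \sqrt{N} = \frac{-12 + N}{2 \sqrt{N}}$)
$-278719 + p{\left(U{\left(\left(-10\right) \left(-1\right) \right)} \right)} = -278719 + \frac{-12 + \left(\frac{5}{136} - \frac{\left(-10\right) \left(-1\right)}{136}\right)}{2 \sqrt{\frac{5}{136} - \frac{\left(-10\right) \left(-1\right)}{136}}} = -278719 + \frac{-12 + \left(\frac{5}{136} - \frac{5}{68}\right)}{2 \sqrt{\frac{5}{136} - \frac{5}{68}}} = -278719 + \frac{-12 - \frac{5}{136}}{2 \frac{i \sqrt{170}}{68}} = -278719 + \frac{1}{2} \left(- \frac{2 i \sqrt{170}}{5}\right) \left(- \frac{1637}{136}\right) = -278719 + \frac{1637 i \sqrt{170}}{680}$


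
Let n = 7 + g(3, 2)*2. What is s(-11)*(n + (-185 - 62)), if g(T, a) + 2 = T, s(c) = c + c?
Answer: 5236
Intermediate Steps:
s(c) = 2*c
g(T, a) = -2 + T
n = 9 (n = 7 + (-2 + 3)*2 = 7 + 1*2 = 7 + 2 = 9)
s(-11)*(n + (-185 - 62)) = (2*(-11))*(9 + (-185 - 62)) = -22*(9 - 247) = -22*(-238) = 5236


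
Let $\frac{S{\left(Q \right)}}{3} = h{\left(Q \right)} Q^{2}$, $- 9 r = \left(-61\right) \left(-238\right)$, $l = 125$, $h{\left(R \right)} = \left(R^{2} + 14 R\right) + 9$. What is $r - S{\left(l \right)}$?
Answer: $- \frac{7333889518}{9} \approx -8.1488 \cdot 10^{8}$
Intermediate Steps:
$h{\left(R \right)} = 9 + R^{2} + 14 R$
$r = - \frac{14518}{9}$ ($r = - \frac{\left(-61\right) \left(-238\right)}{9} = \left(- \frac{1}{9}\right) 14518 = - \frac{14518}{9} \approx -1613.1$)
$S{\left(Q \right)} = 3 Q^{2} \left(9 + Q^{2} + 14 Q\right)$ ($S{\left(Q \right)} = 3 \left(9 + Q^{2} + 14 Q\right) Q^{2} = 3 Q^{2} \left(9 + Q^{2} + 14 Q\right)$)
$r - S{\left(l \right)} = - \frac{14518}{9} - 3 \cdot 125^{2} \left(9 + 125^{2} + 14 \cdot 125\right) = - \frac{14518}{9} - 3 \cdot 15625 \left(9 + 15625 + 1750\right) = - \frac{14518}{9} - 3 \cdot 15625 \cdot 17384 = - \frac{14518}{9} - 814875000 = - \frac{7333889518}{9}$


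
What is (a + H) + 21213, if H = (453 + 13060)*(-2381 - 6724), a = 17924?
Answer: -122996728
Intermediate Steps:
H = -123035865 (H = 13513*(-9105) = -123035865)
(a + H) + 21213 = (17924 - 123035865) + 21213 = -123017941 + 21213 = -122996728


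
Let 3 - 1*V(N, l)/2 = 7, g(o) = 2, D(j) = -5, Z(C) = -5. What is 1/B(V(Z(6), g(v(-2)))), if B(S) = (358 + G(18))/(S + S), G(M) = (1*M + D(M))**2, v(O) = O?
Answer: -16/527 ≈ -0.030361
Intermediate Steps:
G(M) = (-5 + M)**2 (G(M) = (1*M - 5)**2 = (M - 5)**2 = (-5 + M)**2)
V(N, l) = -8 (V(N, l) = 6 - 2*7 = 6 - 14 = -8)
B(S) = 527/(2*S) (B(S) = (358 + (-5 + 18)**2)/(S + S) = (358 + 13**2)/((2*S)) = (358 + 169)*(1/(2*S)) = 527*(1/(2*S)) = 527/(2*S))
1/B(V(Z(6), g(v(-2)))) = 1/((527/2)/(-8)) = 1/((527/2)*(-1/8)) = 1/(-527/16) = -16/527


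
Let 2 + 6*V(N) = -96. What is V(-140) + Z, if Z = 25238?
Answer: 75665/3 ≈ 25222.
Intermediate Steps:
V(N) = -49/3 (V(N) = -1/3 + (1/6)*(-96) = -1/3 - 16 = -49/3)
V(-140) + Z = -49/3 + 25238 = 75665/3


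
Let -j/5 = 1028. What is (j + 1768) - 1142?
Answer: -4514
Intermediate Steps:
j = -5140 (j = -5*1028 = -5140)
(j + 1768) - 1142 = (-5140 + 1768) - 1142 = -3372 - 1142 = -4514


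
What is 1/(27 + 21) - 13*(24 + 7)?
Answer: -19343/48 ≈ -402.98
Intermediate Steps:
1/(27 + 21) - 13*(24 + 7) = 1/48 - 13*31 = 1/48 - 403 = -19343/48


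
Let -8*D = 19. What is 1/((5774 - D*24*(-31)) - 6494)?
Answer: -1/2487 ≈ -0.00040209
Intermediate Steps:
D = -19/8 (D = -1/8*19 = -19/8 ≈ -2.3750)
1/((5774 - D*24*(-31)) - 6494) = 1/((5774 - (-19/8*24)*(-31)) - 6494) = 1/((5774 - (-57)*(-31)) - 6494) = 1/((5774 - 1*1767) - 6494) = 1/((5774 - 1767) - 6494) = 1/(4007 - 6494) = 1/(-2487) = -1/2487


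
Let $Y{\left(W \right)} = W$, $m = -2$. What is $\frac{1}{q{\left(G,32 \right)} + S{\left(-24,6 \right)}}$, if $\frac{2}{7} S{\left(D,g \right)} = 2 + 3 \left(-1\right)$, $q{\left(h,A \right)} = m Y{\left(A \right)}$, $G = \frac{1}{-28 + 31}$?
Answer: $- \frac{2}{135} \approx -0.014815$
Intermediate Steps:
$G = \frac{1}{3} \approx 0.33333$
$q{\left(h,A \right)} = - 2 A$
$S{\left(D,g \right)} = - \frac{7}{2}$ ($S{\left(D,g \right)} = \frac{7 \left(2 + 3 \left(-1\right)\right)}{2} = \frac{7 \left(2 - 3\right)}{2} = \frac{7}{2} \left(-1\right) = - \frac{7}{2}$)
$\frac{1}{q{\left(G,32 \right)} + S{\left(-24,6 \right)}} = \frac{1}{\left(-2\right) 32 - \frac{7}{2}} = \frac{1}{-64 - \frac{7}{2}} = \frac{1}{- \frac{135}{2}} = - \frac{2}{135}$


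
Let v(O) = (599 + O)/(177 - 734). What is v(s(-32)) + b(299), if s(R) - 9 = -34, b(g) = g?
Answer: 165969/557 ≈ 297.97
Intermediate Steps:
s(R) = -25 (s(R) = 9 - 34 = -25)
v(O) = -599/557 - O/557 (v(O) = (599 + O)/(-557) = (599 + O)*(-1/557) = -599/557 - O/557)
v(s(-32)) + b(299) = (-599/557 - 1/557*(-25)) + 299 = (-599/557 + 25/557) + 299 = -574/557 + 299 = 165969/557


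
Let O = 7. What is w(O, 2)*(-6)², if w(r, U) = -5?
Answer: -180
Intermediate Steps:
w(O, 2)*(-6)² = -5*(-6)² = -5*36 = -180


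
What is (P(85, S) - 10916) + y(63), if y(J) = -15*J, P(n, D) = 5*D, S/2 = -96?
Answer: -12821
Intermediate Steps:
S = -192 (S = 2*(-96) = -192)
(P(85, S) - 10916) + y(63) = (5*(-192) - 10916) - 15*63 = (-960 - 10916) - 945 = -11876 - 945 = -12821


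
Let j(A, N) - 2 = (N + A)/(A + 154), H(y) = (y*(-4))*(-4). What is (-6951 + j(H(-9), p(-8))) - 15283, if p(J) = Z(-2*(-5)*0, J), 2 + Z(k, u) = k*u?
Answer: -111233/5 ≈ -22247.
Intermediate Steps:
Z(k, u) = -2 + k*u
p(J) = -2 (p(J) = -2 + (-2*(-5)*0)*J = -2 + (10*0)*J = -2 + 0*J = -2 + 0 = -2)
H(y) = 16*y (H(y) = -4*y*(-4) = 16*y)
j(A, N) = 2 + (A + N)/(154 + A) (j(A, N) = 2 + (N + A)/(A + 154) = 2 + (A + N)/(154 + A))
(-6951 + j(H(-9), p(-8))) - 15283 = (-6951 + (308 - 2 + 3*(16*(-9)))/(154 + 16*(-9))) - 15283 = (-6951 + (308 - 2 + 3*(-144))/(154 - 144)) - 15283 = (-6951 + (308 - 2 - 432)/10) - 15283 = (-6951 + (⅒)*(-126)) - 15283 = (-6951 - 63/5) - 15283 = -34818/5 - 15283 = -111233/5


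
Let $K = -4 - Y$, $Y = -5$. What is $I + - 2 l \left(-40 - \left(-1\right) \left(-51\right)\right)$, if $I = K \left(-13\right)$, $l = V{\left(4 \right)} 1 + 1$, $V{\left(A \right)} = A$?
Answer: $897$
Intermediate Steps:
$K = 1$ ($K = -4 - -5 = -4 + 5 = 1$)
$l = 5$ ($l = 4 \cdot 1 + 1 = 4 + 1 = 5$)
$I = -13$ ($I = 1 \left(-13\right) = -13$)
$I + - 2 l \left(-40 - \left(-1\right) \left(-51\right)\right) = -13 + \left(-2\right) 5 \left(-40 - \left(-1\right) \left(-51\right)\right) = -13 - 10 \left(-40 - 51\right) = -13 - -910 = -13 + 910 = 897$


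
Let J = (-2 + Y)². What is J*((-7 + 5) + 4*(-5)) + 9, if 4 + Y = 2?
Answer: -343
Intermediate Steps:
Y = -2 (Y = -4 + 2 = -2)
J = 16 (J = (-2 - 2)² = (-4)² = 16)
J*((-7 + 5) + 4*(-5)) + 9 = 16*((-7 + 5) + 4*(-5)) + 9 = 16*(-2 - 20) + 9 = 16*(-22) + 9 = -352 + 9 = -343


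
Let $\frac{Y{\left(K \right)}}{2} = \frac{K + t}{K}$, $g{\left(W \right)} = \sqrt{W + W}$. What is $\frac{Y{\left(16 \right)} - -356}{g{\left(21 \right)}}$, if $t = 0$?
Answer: $\frac{179 \sqrt{42}}{21} \approx 55.241$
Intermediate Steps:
$g{\left(W \right)} = \sqrt{2} \sqrt{W}$ ($g{\left(W \right)} = \sqrt{2 W} = \sqrt{2} \sqrt{W}$)
$Y{\left(K \right)} = 2$ ($Y{\left(K \right)} = 2 \frac{K + 0}{K} = 2 \frac{K}{K} = 2 \cdot 1 = 2$)
$\frac{Y{\left(16 \right)} - -356}{g{\left(21 \right)}} = \frac{2 - -356}{\sqrt{2} \sqrt{21}} = \frac{2 + 356}{\sqrt{42}} = 358 \frac{\sqrt{42}}{42} = \frac{179 \sqrt{42}}{21}$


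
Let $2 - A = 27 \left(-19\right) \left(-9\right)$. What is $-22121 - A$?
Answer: $-17506$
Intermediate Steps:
$A = -4615$ ($A = 2 - 27 \left(-19\right) \left(-9\right) = 2 - \left(-513\right) \left(-9\right) = 2 - 4617 = -4615$)
$-22121 - A = -22121 - -4615 = -22121 + 4615 = -17506$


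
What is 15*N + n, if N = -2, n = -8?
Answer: -38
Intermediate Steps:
15*N + n = 15*(-2) - 8 = -30 - 8 = -38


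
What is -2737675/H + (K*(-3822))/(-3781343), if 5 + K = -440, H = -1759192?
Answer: 82697438605/74742790504 ≈ 1.1064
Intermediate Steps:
K = -445 (K = -5 - 440 = -445)
-2737675/H + (K*(-3822))/(-3781343) = -2737675/(-1759192) - 445*(-3822)/(-3781343) = -2737675*(-1/1759192) + 1700790*(-1/3781343) = 2737675/1759192 - 19110/42487 = 82697438605/74742790504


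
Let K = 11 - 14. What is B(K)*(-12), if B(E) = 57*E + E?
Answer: 2088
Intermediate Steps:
K = -3
B(E) = 58*E
B(K)*(-12) = (58*(-3))*(-12) = -174*(-12) = 2088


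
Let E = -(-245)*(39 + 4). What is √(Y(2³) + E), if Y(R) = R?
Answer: √10543 ≈ 102.68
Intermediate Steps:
E = 10535 (E = -(-245)*43 = -7*(-1505) = 10535)
√(Y(2³) + E) = √(2³ + 10535) = √(8 + 10535) = √10543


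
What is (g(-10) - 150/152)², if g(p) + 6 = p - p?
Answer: 281961/5776 ≈ 48.816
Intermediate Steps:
g(p) = -6 (g(p) = -6 + (p - p) = -6 + 0 = -6)
(g(-10) - 150/152)² = (-6 - 150/152)² = (-6 - 150*1/152)² = (-6 - 75/76)² = (-531/76)² = 281961/5776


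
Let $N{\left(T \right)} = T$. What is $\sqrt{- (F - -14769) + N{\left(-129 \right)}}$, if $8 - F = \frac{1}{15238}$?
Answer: $\frac{i \sqrt{3461123160226}}{15238} \approx 122.09 i$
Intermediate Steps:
$F = \frac{121903}{15238}$ ($F = 8 - \frac{1}{15238} = \frac{121903}{15238} \approx 7.9999$)
$\sqrt{- (F - -14769) + N{\left(-129 \right)}} = \sqrt{- (\frac{121903}{15238} - -14769) - 129} = \sqrt{- (\frac{121903}{15238} + 14769) - 129} = \sqrt{\left(-1\right) \frac{225171925}{15238} - 129} = \sqrt{- \frac{225171925}{15238} - 129} = \sqrt{- \frac{227137627}{15238}} = \frac{i \sqrt{3461123160226}}{15238}$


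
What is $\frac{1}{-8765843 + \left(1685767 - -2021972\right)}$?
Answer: $- \frac{1}{5058104} \approx -1.977 \cdot 10^{-7}$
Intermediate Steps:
$\frac{1}{-8765843 + \left(1685767 - -2021972\right)} = \frac{1}{-8765843 + \left(1685767 + 2021972\right)} = \frac{1}{-8765843 + 3707739} = \frac{1}{-5058104} = - \frac{1}{5058104}$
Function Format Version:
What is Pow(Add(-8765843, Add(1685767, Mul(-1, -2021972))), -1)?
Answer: Rational(-1, 5058104) ≈ -1.9770e-7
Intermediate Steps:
Pow(Add(-8765843, Add(1685767, Mul(-1, -2021972))), -1) = Pow(Add(-8765843, Add(1685767, 2021972)), -1) = Pow(Add(-8765843, 3707739), -1) = Pow(-5058104, -1) = Rational(-1, 5058104)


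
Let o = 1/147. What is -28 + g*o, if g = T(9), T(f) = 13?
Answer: -4103/147 ≈ -27.912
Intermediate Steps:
o = 1/147 ≈ 0.0068027
g = 13
-28 + g*o = -28 + 13*(1/147) = -28 + 13/147 = -4103/147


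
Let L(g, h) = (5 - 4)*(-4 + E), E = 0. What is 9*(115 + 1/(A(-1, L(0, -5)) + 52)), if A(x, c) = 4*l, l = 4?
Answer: 70389/68 ≈ 1035.1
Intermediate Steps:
L(g, h) = -4 (L(g, h) = (5 - 4)*(-4 + 0) = 1*(-4) = -4)
A(x, c) = 16 (A(x, c) = 4*4 = 16)
9*(115 + 1/(A(-1, L(0, -5)) + 52)) = 9*(115 + 1/(16 + 52)) = 9*(115 + 1/68) = 9*(7821/68) = 70389/68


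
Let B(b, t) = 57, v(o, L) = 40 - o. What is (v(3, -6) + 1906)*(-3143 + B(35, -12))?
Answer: -5996098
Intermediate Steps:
(v(3, -6) + 1906)*(-3143 + B(35, -12)) = ((40 - 1*3) + 1906)*(-3143 + 57) = ((40 - 3) + 1906)*(-3086) = (37 + 1906)*(-3086) = 1943*(-3086) = -5996098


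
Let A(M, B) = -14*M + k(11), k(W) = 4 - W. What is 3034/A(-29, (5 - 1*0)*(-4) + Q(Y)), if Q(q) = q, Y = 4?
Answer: 3034/399 ≈ 7.6040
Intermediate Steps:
A(M, B) = -7 - 14*M (A(M, B) = -14*M + (4 - 1*11) = -14*M + (4 - 11) = -14*M - 7 = -7 - 14*M)
3034/A(-29, (5 - 1*0)*(-4) + Q(Y)) = 3034/(-7 - 14*(-29)) = 3034/(-7 + 406) = 3034/399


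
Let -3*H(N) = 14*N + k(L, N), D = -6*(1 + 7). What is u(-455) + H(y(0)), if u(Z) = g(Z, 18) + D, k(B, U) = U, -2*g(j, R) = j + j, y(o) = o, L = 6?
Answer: 407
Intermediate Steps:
g(j, R) = -j (g(j, R) = -(j + j)/2 = -j)
D = -48 (D = -6*8 = -48)
H(N) = -5*N (H(N) = -(14*N + N)/3 = -5*N)
u(Z) = -48 - Z (u(Z) = -Z - 48 = -48 - Z)
u(-455) + H(y(0)) = (-48 - 1*(-455)) - 5*0 = (-48 + 455) + 0 = 407 + 0 = 407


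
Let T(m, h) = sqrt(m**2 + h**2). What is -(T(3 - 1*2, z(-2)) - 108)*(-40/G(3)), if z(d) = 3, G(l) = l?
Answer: -1440 + 40*sqrt(10)/3 ≈ -1397.8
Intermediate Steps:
T(m, h) = sqrt(h**2 + m**2)
-(T(3 - 1*2, z(-2)) - 108)*(-40/G(3)) = -(sqrt(3**2 + (3 - 1*2)**2) - 108)*(-40/3) = -(sqrt(9 + (3 - 2)**2) - 108)*(-40*1/3) = -(sqrt(9 + 1**2) - 108)*(-40)/3 = -(sqrt(9 + 1) - 108)*(-40)/3 = -(sqrt(10) - 108)*(-40)/3 = -(-108 + sqrt(10))*(-40)/3 = -(1440 - 40*sqrt(10)/3) = -1440 + 40*sqrt(10)/3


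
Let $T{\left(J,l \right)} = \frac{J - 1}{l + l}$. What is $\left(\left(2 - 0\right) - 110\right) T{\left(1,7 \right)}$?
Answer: $0$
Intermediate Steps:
$T{\left(J,l \right)} = \frac{-1 + J}{2 l}$
$\left(\left(2 - 0\right) - 110\right) T{\left(1,7 \right)} = \left(\left(2 - 0\right) - 110\right) \frac{-1 + 1}{2 \cdot 7} = \left(\left(2 + 0\right) - 110\right) \frac{1}{2} \cdot \frac{1}{7} \cdot 0 = \left(2 - 110\right) 0 = \left(-108\right) 0 = 0$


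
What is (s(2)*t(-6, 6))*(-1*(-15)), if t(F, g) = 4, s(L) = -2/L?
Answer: -60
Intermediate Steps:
(s(2)*t(-6, 6))*(-1*(-15)) = (-2/2*4)*(-1*(-15)) = (-2*½*4)*15 = -1*4*15 = -4*15 = -60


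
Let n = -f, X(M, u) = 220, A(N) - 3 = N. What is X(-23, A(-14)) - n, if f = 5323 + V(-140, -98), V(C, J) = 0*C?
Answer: 5543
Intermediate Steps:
A(N) = 3 + N
V(C, J) = 0
f = 5323 (f = 5323 + 0 = 5323)
n = -5323 (n = -1*5323 = -5323)
X(-23, A(-14)) - n = 220 - 1*(-5323) = 220 + 5323 = 5543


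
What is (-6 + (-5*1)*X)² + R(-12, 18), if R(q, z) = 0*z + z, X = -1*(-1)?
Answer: 139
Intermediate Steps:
X = 1
R(q, z) = z (R(q, z) = 0 + z = z)
(-6 + (-5*1)*X)² + R(-12, 18) = (-6 - 5*1*1)² + 18 = (-6 - 5*1)² + 18 = (-6 - 5)² + 18 = (-11)² + 18 = 121 + 18 = 139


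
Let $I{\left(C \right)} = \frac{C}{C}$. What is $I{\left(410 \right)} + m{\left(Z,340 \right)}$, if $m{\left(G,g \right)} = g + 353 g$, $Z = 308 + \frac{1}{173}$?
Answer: $120361$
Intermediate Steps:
$I{\left(C \right)} = 1$
$Z = \frac{53285}{173}$ ($Z = 308 + \frac{1}{173} = \frac{53285}{173} \approx 308.01$)
$m{\left(G,g \right)} = 354 g$
$I{\left(410 \right)} + m{\left(Z,340 \right)} = 1 + 354 \cdot 340 = 1 + 120360 = 120361$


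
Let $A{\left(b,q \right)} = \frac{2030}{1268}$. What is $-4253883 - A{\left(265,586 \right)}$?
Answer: $- \frac{2696962837}{634} \approx -4.2539 \cdot 10^{6}$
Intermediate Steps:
$A{\left(b,q \right)} = \frac{1015}{634}$ ($A{\left(b,q \right)} = 2030 \cdot \frac{1}{1268} = \frac{1015}{634}$)
$-4253883 - A{\left(265,586 \right)} = -4253883 - \frac{1015}{634} = - \frac{2696962837}{634}$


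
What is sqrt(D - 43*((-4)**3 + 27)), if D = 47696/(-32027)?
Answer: sqrt(1630406848047)/32027 ≈ 39.869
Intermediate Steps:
D = -47696/32027 (D = 47696*(-1/32027) = -47696/32027 ≈ -1.4892)
sqrt(D - 43*((-4)**3 + 27)) = sqrt(-47696/32027 - 43*((-4)**3 + 27)) = sqrt(-47696/32027 - 43*(-64 + 27)) = sqrt(-47696/32027 - 43*(-37)) = sqrt(-47696/32027 + 1591) = sqrt(50907261/32027) = sqrt(1630406848047)/32027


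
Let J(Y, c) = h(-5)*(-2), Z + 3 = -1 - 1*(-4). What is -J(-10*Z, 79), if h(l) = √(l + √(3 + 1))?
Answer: 2*I*√3 ≈ 3.4641*I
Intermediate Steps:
Z = 0 (Z = -3 + (-1 - 1*(-4)) = -3 + (-1 + 4) = -3 + 3 = 0)
h(l) = √(2 + l) (h(l) = √(l + √4) = √(l + 2) = √(2 + l))
J(Y, c) = -2*I*√3 (J(Y, c) = √(2 - 5)*(-2) = √(-3)*(-2) = (I*√3)*(-2) = -2*I*√3)
-J(-10*Z, 79) = -(-2)*I*√3 = 2*I*√3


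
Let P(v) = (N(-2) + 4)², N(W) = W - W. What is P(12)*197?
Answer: 3152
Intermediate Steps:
N(W) = 0
P(v) = 16 (P(v) = (0 + 4)² = 4² = 16)
P(12)*197 = 16*197 = 3152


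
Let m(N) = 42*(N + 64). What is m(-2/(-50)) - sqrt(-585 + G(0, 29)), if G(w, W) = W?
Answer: 67242/25 - 2*I*sqrt(139) ≈ 2689.7 - 23.58*I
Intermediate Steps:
m(N) = 2688 + 42*N (m(N) = 42*(64 + N) = 2688 + 42*N)
m(-2/(-50)) - sqrt(-585 + G(0, 29)) = (2688 + 42*(-2/(-50))) - sqrt(-585 + 29) = (2688 + 42*(-2*(-1/50))) - sqrt(-556) = (2688 + 42*(1/25)) - 2*I*sqrt(139) = (2688 + 42/25) - 2*I*sqrt(139) = 67242/25 - 2*I*sqrt(139)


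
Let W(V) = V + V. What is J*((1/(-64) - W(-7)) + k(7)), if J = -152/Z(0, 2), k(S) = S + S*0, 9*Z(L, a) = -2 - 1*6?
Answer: 229653/64 ≈ 3588.3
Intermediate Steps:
Z(L, a) = -8/9 (Z(L, a) = (-2 - 1*6)/9 = (-2 - 6)/9 = (1/9)*(-8) = -8/9)
W(V) = 2*V
k(S) = S (k(S) = S + 0 = S)
J = 171 (J = -152/(-8/9) = -152*(-9/8) = 171)
J*((1/(-64) - W(-7)) + k(7)) = 171*((1/(-64) - 2*(-7)) + 7) = 171*((-1/64 - 1*(-14)) + 7) = 171*((-1/64 + 14) + 7) = 171*(895/64 + 7) = 171*(1343/64) = 229653/64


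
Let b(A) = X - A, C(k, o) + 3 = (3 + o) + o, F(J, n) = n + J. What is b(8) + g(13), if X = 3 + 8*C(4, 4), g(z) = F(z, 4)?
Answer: 76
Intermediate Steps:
F(J, n) = J + n
C(k, o) = 2*o (C(k, o) = -3 + ((3 + o) + o) = -3 + (3 + 2*o) = 2*o)
g(z) = 4 + z (g(z) = z + 4 = 4 + z)
X = 67 (X = 3 + 8*(2*4) = 3 + 8*8 = 3 + 64 = 67)
b(A) = 67 - A
b(8) + g(13) = (67 - 1*8) + (4 + 13) = (67 - 8) + 17 = 59 + 17 = 76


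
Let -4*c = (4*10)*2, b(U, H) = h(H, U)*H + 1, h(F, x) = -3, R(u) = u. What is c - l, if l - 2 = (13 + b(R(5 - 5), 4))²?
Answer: -26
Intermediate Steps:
b(U, H) = 1 - 3*H (b(U, H) = -3*H + 1 = 1 - 3*H)
c = -20 (c = -4*10*2/4 = -10*2 = -¼*80 = -20)
l = 6 (l = 2 + (13 + (1 - 3*4))² = 2 + (13 + (1 - 12))² = 2 + (13 - 11)² = 2 + 2² = 2 + 4 = 6)
c - l = -20 - 1*6 = -20 - 6 = -26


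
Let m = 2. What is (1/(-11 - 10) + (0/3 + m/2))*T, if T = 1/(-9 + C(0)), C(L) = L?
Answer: -20/189 ≈ -0.10582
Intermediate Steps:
T = -1/9 (T = 1/(-9 + 0) = 1/(-9) = -1/9 ≈ -0.11111)
(1/(-11 - 10) + (0/3 + m/2))*T = (1/(-11 - 10) + (0/3 + 2/2))*(-1/9) = (1/(-21) + (0*(1/3) + 2*(1/2)))*(-1/9) = (-1/21 + (0 + 1))*(-1/9) = (-1/21 + 1)*(-1/9) = (20/21)*(-1/9) = -20/189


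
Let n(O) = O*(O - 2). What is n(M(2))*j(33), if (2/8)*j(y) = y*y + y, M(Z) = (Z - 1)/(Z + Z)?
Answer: -3927/2 ≈ -1963.5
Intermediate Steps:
M(Z) = (-1 + Z)/(2*Z) (M(Z) = (-1 + Z)/((2*Z)) = (-1 + Z)*(1/(2*Z)) = (-1 + Z)/(2*Z))
n(O) = O*(-2 + O)
j(y) = 4*y + 4*y² (j(y) = 4*(y*y + y) = 4*(y² + y) = 4*(y + y²) = 4*y + 4*y²)
n(M(2))*j(33) = (((½)*(-1 + 2)/2)*(-2 + (½)*(-1 + 2)/2))*(4*33*(1 + 33)) = (((½)*(½)*1)*(-2 + (½)*(½)*1))*(4*33*34) = ((-2 + ¼)/4)*4488 = ((¼)*(-7/4))*4488 = -7/16*4488 = -3927/2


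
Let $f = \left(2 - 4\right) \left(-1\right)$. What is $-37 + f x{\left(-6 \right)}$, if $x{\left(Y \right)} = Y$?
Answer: $-49$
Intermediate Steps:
$f = 2$ ($f = \left(-2\right) \left(-1\right) = 2$)
$-37 + f x{\left(-6 \right)} = -37 + 2 \left(-6\right) = -37 - 12 = -49$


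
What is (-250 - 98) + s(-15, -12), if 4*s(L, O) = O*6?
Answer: -366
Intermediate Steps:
s(L, O) = 3*O/2 (s(L, O) = (O*6)/4 = (6*O)/4 = 3*O/2)
(-250 - 98) + s(-15, -12) = (-250 - 98) + (3/2)*(-12) = -348 - 18 = -366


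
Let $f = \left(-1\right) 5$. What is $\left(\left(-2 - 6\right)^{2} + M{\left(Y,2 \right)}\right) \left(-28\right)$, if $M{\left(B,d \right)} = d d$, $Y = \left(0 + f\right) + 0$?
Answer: $-1904$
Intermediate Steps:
$f = -5$
$Y = -5$ ($Y = \left(0 - 5\right) + 0 = -5 + 0 = -5$)
$M{\left(B,d \right)} = d^{2}$
$\left(\left(-2 - 6\right)^{2} + M{\left(Y,2 \right)}\right) \left(-28\right) = \left(\left(-2 - 6\right)^{2} + 2^{2}\right) \left(-28\right) = \left(\left(-8\right)^{2} + 4\right) \left(-28\right) = \left(64 + 4\right) \left(-28\right) = 68 \left(-28\right) = -1904$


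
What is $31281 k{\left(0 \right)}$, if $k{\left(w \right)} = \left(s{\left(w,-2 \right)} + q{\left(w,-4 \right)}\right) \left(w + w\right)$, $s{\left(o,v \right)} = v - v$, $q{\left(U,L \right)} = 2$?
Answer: $0$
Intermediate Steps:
$s{\left(o,v \right)} = 0$
$k{\left(w \right)} = 4 w$ ($k{\left(w \right)} = \left(0 + 2\right) \left(w + w\right) = 2 \cdot 2 w = 4 w$)
$31281 k{\left(0 \right)} = 31281 \cdot 4 \cdot 0 = 31281 \cdot 0 = 0$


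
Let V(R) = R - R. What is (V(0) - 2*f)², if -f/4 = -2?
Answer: 256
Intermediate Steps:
f = 8 (f = -4*(-2) = 8)
V(R) = 0
(V(0) - 2*f)² = (0 - 2*8)² = (0 - 16)² = (-16)² = 256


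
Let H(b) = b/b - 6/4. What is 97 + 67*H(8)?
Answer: 127/2 ≈ 63.500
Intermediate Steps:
H(b) = -½ (H(b) = 1 - 6*¼ = 1 - 3/2 = -½)
97 + 67*H(8) = 97 + 67*(-½) = 97 - 67/2 = 127/2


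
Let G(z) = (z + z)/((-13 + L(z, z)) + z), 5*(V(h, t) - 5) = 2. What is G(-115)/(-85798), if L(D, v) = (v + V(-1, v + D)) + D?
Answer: -575/75630937 ≈ -7.6027e-6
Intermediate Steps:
V(h, t) = 27/5 (V(h, t) = 5 + (⅕)*2 = 5 + ⅖ = 27/5)
L(D, v) = 27/5 + D + v (L(D, v) = (v + 27/5) + D = (27/5 + v) + D = 27/5 + D + v)
G(z) = 2*z/(-38/5 + 3*z) (G(z) = (z + z)/((-13 + (27/5 + z + z)) + z) = (2*z)/((-13 + (27/5 + 2*z)) + z) = (2*z)/((-38/5 + 2*z) + z) = (2*z)/(-38/5 + 3*z) = 2*z/(-38/5 + 3*z))
G(-115)/(-85798) = (10*(-115)/(-38 + 15*(-115)))/(-85798) = (10*(-115)/(-38 - 1725))*(-1/85798) = (10*(-115)/(-1763))*(-1/85798) = (10*(-115)*(-1/1763))*(-1/85798) = (1150/1763)*(-1/85798) = -575/75630937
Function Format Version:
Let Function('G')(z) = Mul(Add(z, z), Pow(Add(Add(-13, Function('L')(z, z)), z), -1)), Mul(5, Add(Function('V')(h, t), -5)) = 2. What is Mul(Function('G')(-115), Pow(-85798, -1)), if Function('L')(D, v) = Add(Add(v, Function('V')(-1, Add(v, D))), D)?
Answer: Rational(-575, 75630937) ≈ -7.6027e-6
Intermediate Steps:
Function('V')(h, t) = Rational(27, 5) (Function('V')(h, t) = Add(5, Mul(Rational(1, 5), 2)) = Add(5, Rational(2, 5)) = Rational(27, 5))
Function('L')(D, v) = Add(Rational(27, 5), D, v) (Function('L')(D, v) = Add(Add(v, Rational(27, 5)), D) = Add(Add(Rational(27, 5), v), D) = Add(Rational(27, 5), D, v))
Function('G')(z) = Mul(2, z, Pow(Add(Rational(-38, 5), Mul(3, z)), -1)) (Function('G')(z) = Mul(Add(z, z), Pow(Add(Add(-13, Add(Rational(27, 5), z, z)), z), -1)) = Mul(Mul(2, z), Pow(Add(Add(-13, Add(Rational(27, 5), Mul(2, z))), z), -1)) = Mul(Mul(2, z), Pow(Add(Add(Rational(-38, 5), Mul(2, z)), z), -1)) = Mul(Mul(2, z), Pow(Add(Rational(-38, 5), Mul(3, z)), -1)) = Mul(2, z, Pow(Add(Rational(-38, 5), Mul(3, z)), -1)))
Mul(Function('G')(-115), Pow(-85798, -1)) = Mul(Mul(10, -115, Pow(Add(-38, Mul(15, -115)), -1)), Pow(-85798, -1)) = Mul(Mul(10, -115, Pow(Add(-38, -1725), -1)), Rational(-1, 85798)) = Mul(Mul(10, -115, Pow(-1763, -1)), Rational(-1, 85798)) = Mul(Mul(10, -115, Rational(-1, 1763)), Rational(-1, 85798)) = Mul(Rational(1150, 1763), Rational(-1, 85798)) = Rational(-575, 75630937)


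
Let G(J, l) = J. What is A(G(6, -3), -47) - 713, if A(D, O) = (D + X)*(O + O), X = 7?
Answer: -1935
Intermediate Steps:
A(D, O) = 2*O*(7 + D) (A(D, O) = (D + 7)*(O + O) = (7 + D)*(2*O) = 2*O*(7 + D))
A(G(6, -3), -47) - 713 = 2*(-47)*(7 + 6) - 713 = 2*(-47)*13 - 713 = -1222 - 713 = -1935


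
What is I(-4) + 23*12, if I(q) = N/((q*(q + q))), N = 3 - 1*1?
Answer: 4417/16 ≈ 276.06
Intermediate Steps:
N = 2 (N = 3 - 1 = 2)
I(q) = q**(-2) (I(q) = 2/((q*(q + q))) = 2/((q*(2*q))) = 2/((2*q**2)) = 2*(1/(2*q**2)) = q**(-2))
I(-4) + 23*12 = (-4)**(-2) + 23*12 = 1/16 + 276 = 4417/16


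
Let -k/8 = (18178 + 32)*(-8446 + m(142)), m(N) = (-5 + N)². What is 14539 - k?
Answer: 1503869179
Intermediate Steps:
k = -1503854640 (k = -8*(18178 + 32)*(-8446 + (-5 + 142)²) = -145680*(-8446 + 137²) = -145680*(-8446 + 18769) = -145680*10323 = -8*187981830 = -1503854640)
14539 - k = 14539 - 1*(-1503854640) = 14539 + 1503854640 = 1503869179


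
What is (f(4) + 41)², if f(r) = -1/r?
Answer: 26569/16 ≈ 1660.6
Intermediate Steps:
(f(4) + 41)² = (-1/4 + 41)² = (-1*¼ + 41)² = (-¼ + 41)² = (163/4)² = 26569/16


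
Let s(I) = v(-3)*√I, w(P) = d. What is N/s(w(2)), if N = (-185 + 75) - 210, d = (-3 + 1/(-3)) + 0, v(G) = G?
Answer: -32*I*√30/3 ≈ -58.424*I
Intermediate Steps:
d = -10/3 (d = (-3 - ⅓) + 0 = -10/3 + 0 = -10/3 ≈ -3.3333)
w(P) = -10/3
s(I) = -3*√I
N = -320 (N = -110 - 210 = -320)
N/s(w(2)) = -320*I*√30/30 = -32*I*√30/3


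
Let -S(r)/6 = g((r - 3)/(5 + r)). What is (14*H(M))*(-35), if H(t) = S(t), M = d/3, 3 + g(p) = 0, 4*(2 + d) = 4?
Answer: -8820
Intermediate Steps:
d = -1 (d = -2 + (¼)*4 = -2 + 1 = -1)
g(p) = -3 (g(p) = -3 + 0 = -3)
S(r) = 18 (S(r) = -6*(-3) = 18)
M = -⅓ (M = -1/3 = -1*⅓ = -⅓ ≈ -0.33333)
H(t) = 18
(14*H(M))*(-35) = (14*18)*(-35) = 252*(-35) = -8820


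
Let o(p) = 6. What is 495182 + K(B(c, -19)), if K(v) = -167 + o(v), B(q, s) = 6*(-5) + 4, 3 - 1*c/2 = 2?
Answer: 495021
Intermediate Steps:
c = 2 (c = 6 - 2*2 = 6 - 4 = 2)
B(q, s) = -26 (B(q, s) = -30 + 4 = -26)
K(v) = -161 (K(v) = -167 + 6 = -161)
495182 + K(B(c, -19)) = 495182 - 161 = 495021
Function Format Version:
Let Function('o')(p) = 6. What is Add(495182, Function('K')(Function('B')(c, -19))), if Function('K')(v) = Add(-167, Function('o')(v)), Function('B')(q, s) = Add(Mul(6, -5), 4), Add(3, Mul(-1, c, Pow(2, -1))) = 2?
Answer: 495021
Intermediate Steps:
c = 2 (c = Add(6, Mul(-2, 2)) = Add(6, -4) = 2)
Function('B')(q, s) = -26 (Function('B')(q, s) = Add(-30, 4) = -26)
Function('K')(v) = -161 (Function('K')(v) = Add(-167, 6) = -161)
Add(495182, Function('K')(Function('B')(c, -19))) = Add(495182, -161) = 495021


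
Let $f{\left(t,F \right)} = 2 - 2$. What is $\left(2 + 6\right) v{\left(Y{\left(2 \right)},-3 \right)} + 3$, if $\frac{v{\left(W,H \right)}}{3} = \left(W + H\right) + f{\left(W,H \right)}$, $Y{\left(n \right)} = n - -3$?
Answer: $51$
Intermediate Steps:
$f{\left(t,F \right)} = 0$
$Y{\left(n \right)} = 3 + n$ ($Y{\left(n \right)} = n + 3 = 3 + n$)
$v{\left(W,H \right)} = 3 H + 3 W$ ($v{\left(W,H \right)} = 3 \left(\left(W + H\right) + 0\right) = 3 \left(\left(H + W\right) + 0\right) = 3 \left(H + W\right) = 3 H + 3 W$)
$\left(2 + 6\right) v{\left(Y{\left(2 \right)},-3 \right)} + 3 = \left(2 + 6\right) \left(3 \left(-3\right) + 3 \left(3 + 2\right)\right) + 3 = 8 \left(-9 + 3 \cdot 5\right) + 3 = 8 \left(-9 + 15\right) + 3 = 8 \cdot 6 + 3 = 48 + 3 = 51$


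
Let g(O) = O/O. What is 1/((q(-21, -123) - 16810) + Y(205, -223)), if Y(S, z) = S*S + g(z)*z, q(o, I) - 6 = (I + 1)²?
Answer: 1/39882 ≈ 2.5074e-5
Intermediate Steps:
q(o, I) = 6 + (1 + I)² (q(o, I) = 6 + (I + 1)² = 6 + (1 + I)²)
g(O) = 1
Y(S, z) = z + S² (Y(S, z) = S*S + 1*z = S² + z = z + S²)
1/((q(-21, -123) - 16810) + Y(205, -223)) = 1/(((6 + (1 - 123)²) - 16810) + (-223 + 205²)) = 1/(((6 + (-122)²) - 16810) + (-223 + 42025)) = 1/(((6 + 14884) - 16810) + 41802) = 1/((14890 - 16810) + 41802) = 1/(-1920 + 41802) = 1/39882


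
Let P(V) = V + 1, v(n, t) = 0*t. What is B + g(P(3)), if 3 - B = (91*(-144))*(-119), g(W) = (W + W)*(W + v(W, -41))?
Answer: -1559341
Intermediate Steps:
v(n, t) = 0
P(V) = 1 + V
g(W) = 2*W**2 (g(W) = (W + W)*(W + 0) = (2*W)*W = 2*W**2)
B = -1559373 (B = 3 - 91*(-144)*(-119) = 3 - (-13104)*(-119) = 3 - 1*1559376 = 3 - 1559376 = -1559373)
B + g(P(3)) = -1559373 + 2*(1 + 3)**2 = -1559373 + 2*4**2 = -1559373 + 2*16 = -1559373 + 32 = -1559341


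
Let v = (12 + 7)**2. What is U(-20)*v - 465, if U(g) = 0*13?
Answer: -465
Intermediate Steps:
v = 361 (v = 19**2 = 361)
U(g) = 0
U(-20)*v - 465 = 0*361 - 465 = 0 - 465 = -465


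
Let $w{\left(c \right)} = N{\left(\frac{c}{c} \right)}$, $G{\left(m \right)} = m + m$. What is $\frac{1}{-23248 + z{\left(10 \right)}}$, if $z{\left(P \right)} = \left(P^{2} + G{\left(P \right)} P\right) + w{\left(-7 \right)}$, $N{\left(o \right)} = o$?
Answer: $- \frac{1}{22947} \approx -4.3579 \cdot 10^{-5}$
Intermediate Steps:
$G{\left(m \right)} = 2 m$
$w{\left(c \right)} = 1$ ($w{\left(c \right)} = \frac{c}{c} = 1$)
$z{\left(P \right)} = 1 + 3 P^{2}$ ($z{\left(P \right)} = \left(P^{2} + 2 P P\right) + 1 = \left(P^{2} + 2 P^{2}\right) + 1 = 3 P^{2} + 1 = 1 + 3 P^{2}$)
$\frac{1}{-23248 + z{\left(10 \right)}} = \frac{1}{-23248 + \left(1 + 3 \cdot 10^{2}\right)} = \frac{1}{-23248 + \left(1 + 3 \cdot 100\right)} = \frac{1}{-23248 + \left(1 + 300\right)} = \frac{1}{-23248 + 301} = \frac{1}{-22947} = - \frac{1}{22947}$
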